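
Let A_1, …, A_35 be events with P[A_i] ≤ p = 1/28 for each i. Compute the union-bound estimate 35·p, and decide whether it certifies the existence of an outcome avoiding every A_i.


Union bound: P[∪_{i=1}^{35} A_i] ≤ Σ_i P[A_i] ≤ 35·p = 35·(1/28) = 5/4.
Numerically: 5/4 ≈ 1.2500.
Is 5/4 < 1? NO.
Since the bound 5/4 is ≥ 1, the union bound is uninformative here; it does NOT by itself certify existence.

35·p = 5/4 ≈ 1.2500; existence NOT certified by the union bound.


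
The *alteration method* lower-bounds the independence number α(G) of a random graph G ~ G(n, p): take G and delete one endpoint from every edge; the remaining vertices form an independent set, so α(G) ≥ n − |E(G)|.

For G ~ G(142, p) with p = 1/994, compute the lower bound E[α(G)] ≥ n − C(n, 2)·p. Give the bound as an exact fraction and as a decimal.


E[|E(G)|] = C(142, 2)·p = 10011 · (1/994) = 141/14.
E[α(G)] ≥ n − E[|E(G)|] = 142 − 141/14 = 1847/14.
Numerically: ≈ 131.9286.
(This is only a lower bound; the true E[α(G)] may be larger.)

E[α(G)] ≥ 1847/14 ≈ 131.9286.


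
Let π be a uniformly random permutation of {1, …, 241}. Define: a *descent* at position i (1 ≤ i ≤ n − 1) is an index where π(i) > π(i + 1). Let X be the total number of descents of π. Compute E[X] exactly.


Write X = Σ X_I over i = 1, …, 240, with X_I the indicator of one descent.
There are 240 indicators.
For each fixed i, the pair (π(i), π(i+1)) is a uniformly random ordered pair of distinct values from {1, …, 241}; by symmetry P[π(i) > π(i+1)] = 1/2.
By linearity: E[X] = 240 · (1/2) = (241 − 1) · (1/2) = 120 ≈ 120.000000.

E[X] = 120 = 120.000000.


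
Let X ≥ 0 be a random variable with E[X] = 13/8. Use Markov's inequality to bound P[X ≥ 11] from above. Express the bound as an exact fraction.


μ = E[X] = 13/8, a = 11.
Markov: P[X ≥ 11] ≤ μ/a = (13/8)/11 = 13/88.
Numerically: ≈ 0.147727.
(Since a = 11 > μ = 1.625000, the bound 13/88 is < 1 and informative.)

P[X ≥ 11] ≤ 13/88 ≈ 0.147727.


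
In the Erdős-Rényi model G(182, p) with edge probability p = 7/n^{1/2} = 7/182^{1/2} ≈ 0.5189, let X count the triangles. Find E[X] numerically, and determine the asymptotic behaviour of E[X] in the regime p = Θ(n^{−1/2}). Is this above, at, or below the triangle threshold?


Number of potential triangles: C(182, 3) = 988260.
Each occurs with probability p³ ≈ (0.5189)³ ≈ 1.396970e-01.
By linearity: E[X] = C(182, 3)·p³ ≈ 988260 · 1.396970e-01 ≈ 138056.9440.
Since α = 1/2 < 1, p = c/n^{1/2} ≫ 1/n is above the triangle threshold p ~ 1/n. Asymptotically E[X] ~ (c³/6)·n^{3(1−α)} = (7³/6)·n^{1.5} → ∞; triangles are abundant w.h.p.

E[X] ≈ 138056.9440; in regime p = Θ(1/n^{1/2}) E[X] diverges (above the triangle threshold p ~ 1/n).


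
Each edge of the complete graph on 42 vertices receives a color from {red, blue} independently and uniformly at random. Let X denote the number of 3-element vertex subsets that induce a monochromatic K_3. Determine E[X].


Let X = Σ_S X_S over the C(42, 3) = 11480 subsets S of size 3, where X_S = 1 if the K_3 on S is monochromatic.
For a fixed S, the K_3 on S has C(3, 2) = 3 edges. P[all 3 edges red] = (1/2)^3, and likewise for blue, so P[monochromatic] = 2·(1/2)^3 = 2^{1 − 3} = 1/4.
By linearity: E[X] = C(42, 3) · 2^{1 − 3} = 11480 · 1/4 = 2870.
Numerically: E[X] ≈ 2870.00000.

E[X] = C(42,3)·2^(1−C(3,2)) = 2870 ≈ 2870.00000.


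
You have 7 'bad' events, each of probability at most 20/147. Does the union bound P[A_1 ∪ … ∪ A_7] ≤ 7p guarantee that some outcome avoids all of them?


Union bound: P[∪_{i=1}^{7} A_i] ≤ Σ_i P[A_i] ≤ 7·p = 7·(20/147) = 20/21.
Numerically: 20/21 ≈ 0.9523810.
Is 20/21 < 1? YES.
Since P[∪ A_i] ≤ 20/21 < 1, the complement has P[∩ A_i^c] ≥ 1 − 20/21 = 1/21 > 0, so some outcome avoids every A_i.

7·p = 20/21 ≈ 0.9523810; existence CERTIFIED by the union bound.


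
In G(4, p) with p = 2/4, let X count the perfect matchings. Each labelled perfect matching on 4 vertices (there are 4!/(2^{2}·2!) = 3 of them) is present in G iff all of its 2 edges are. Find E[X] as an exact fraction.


K_4 has 4!/(2^{2}·2!) = 3 labelled perfect matchings.
For each such perfect matching H, let X_H = 1 if all 2 edges of H are present in G. Then P[X_H = 1] = p^{2} = (1/2)^{2} = 1/4.
Summing the indicators: E[X] = Σ_H E[X_H] = 3 · p^{2} = 3 · 1/4 = 3/4.
Numerically: E[X] ≈ 0.75.

E[X] = 3 · (1/2)^{2} = 3/4 ≈ 0.75.


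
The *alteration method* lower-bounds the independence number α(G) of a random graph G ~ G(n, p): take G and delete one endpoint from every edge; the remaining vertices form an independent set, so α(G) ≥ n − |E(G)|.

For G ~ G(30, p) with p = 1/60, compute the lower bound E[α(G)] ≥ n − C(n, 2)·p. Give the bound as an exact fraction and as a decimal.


E[|E(G)|] = C(30, 2)·p = 435 · (1/60) = 29/4.
E[α(G)] ≥ n − E[|E(G)|] = 30 − 29/4 = 91/4.
Numerically: ≈ 22.750000.
(This is only a lower bound; the true E[α(G)] may be larger.)

E[α(G)] ≥ 91/4 ≈ 22.750000.


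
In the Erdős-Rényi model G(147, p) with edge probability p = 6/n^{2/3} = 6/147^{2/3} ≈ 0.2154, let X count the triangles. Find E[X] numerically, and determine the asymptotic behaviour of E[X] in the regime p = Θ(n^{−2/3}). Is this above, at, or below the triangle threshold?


Number of potential triangles: C(147, 3) = 518665.
Each occurs with probability p³ ≈ (0.2154)³ ≈ 9.995835e-03.
By linearity: E[X] = C(147, 3)·p³ ≈ 518665 · 9.995835e-03 ≈ 5184.4898.
Since α = 2/3 < 1, p = c/n^{2/3} ≫ 1/n is above the triangle threshold p ~ 1/n. Asymptotically E[X] ~ (c³/6)·n^{3(1−α)} = (6³/6)·n^{1} → ∞; triangles are abundant w.h.p.

E[X] ≈ 5184.4898; in regime p = Θ(1/n^{2/3}) E[X] diverges (above the triangle threshold p ~ 1/n).


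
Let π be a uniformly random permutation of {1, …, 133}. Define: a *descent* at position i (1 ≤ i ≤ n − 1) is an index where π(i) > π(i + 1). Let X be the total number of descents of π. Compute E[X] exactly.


Write X = Σ X_I over i = 1, …, 132, with X_I the indicator of one descent.
There are 132 indicators.
For each fixed i, the pair (π(i), π(i+1)) is a uniformly random ordered pair of distinct values from {1, …, 133}; by symmetry P[π(i) > π(i+1)] = 1/2.
By linearity: E[X] = 132 · (1/2) = (133 − 1) · (1/2) = 66 ≈ 66.0000.

E[X] = 66 = 66.0000.


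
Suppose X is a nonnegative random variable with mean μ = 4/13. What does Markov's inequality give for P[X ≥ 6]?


μ = E[X] = 4/13, a = 6.
Markov: P[X ≥ 6] ≤ μ/a = (4/13)/6 = 2/39.
Numerically: ≈ 0.051282.
(Since a = 6 > μ = 0.307692, the bound 2/39 is < 1 and informative.)

P[X ≥ 6] ≤ 2/39 ≈ 0.051282.


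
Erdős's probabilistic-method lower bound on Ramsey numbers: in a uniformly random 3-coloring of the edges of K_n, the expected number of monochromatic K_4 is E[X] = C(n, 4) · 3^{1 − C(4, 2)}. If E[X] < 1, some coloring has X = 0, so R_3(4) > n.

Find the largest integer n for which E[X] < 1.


We need C(n, 4) · 3^{1 − 6} < 1, i.e. C(n, 4) < 3^{6 − 1} = 243.
Check values of n near the boundary:
  n = 8: C(8, 4) = 70; 70 < 243? YES
  n = 9: C(9, 4) = 126; 126 < 243? YES
  n = 10: C(10, 4) = 210; 210 < 243? YES
  n = 11: C(11, 4) = 330; 330 < 243? NO
The largest n with C(n, 4) < 243 is n = 10 (where E[X] = 70/81 ≈ 0.8641975). Hence R_3(4) > 10, i.e. R_3(4) ≥ 11.

Largest n = 10; hence R_3(4) > 10.


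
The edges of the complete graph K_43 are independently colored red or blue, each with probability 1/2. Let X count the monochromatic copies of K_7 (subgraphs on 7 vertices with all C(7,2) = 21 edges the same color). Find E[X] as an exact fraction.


Let X = Σ_S X_S over the C(43, 7) = 32224114 subsets S of size 7, where X_S = 1 if the K_7 on S is monochromatic.
For a fixed S, the K_7 on S has C(7, 2) = 21 edges. P[all 21 edges red] = (1/2)^21, and likewise for blue, so P[monochromatic] = 2·(1/2)^21 = 2^{1 − 21} = 1/1048576.
By linearity of expectation: E[X] = C(43, 7) · 2^{1 − 21} = 32224114 · 1/1048576 = 16112057/524288.
Numerically: E[X] ≈ 30.7313.

E[X] = C(43,7)·2^(1−C(7,2)) = 16112057/524288 ≈ 30.7313.


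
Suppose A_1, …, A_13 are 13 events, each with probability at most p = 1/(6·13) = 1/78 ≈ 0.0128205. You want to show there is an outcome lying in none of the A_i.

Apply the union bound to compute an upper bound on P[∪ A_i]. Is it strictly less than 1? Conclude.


Union bound: P[∪_{i=1}^{13} A_i] ≤ Σ_i P[A_i] ≤ 13·p = 13·(1/78) = 1/6.
Numerically: 1/6 ≈ 0.1666667.
Is 1/6 < 1? YES.
Since P[∪ A_i] ≤ 1/6 < 1, the complement has P[∩ A_i^c] ≥ 1 − 1/6 = 5/6 > 0, so some outcome avoids every A_i.

13·p = 1/6 ≈ 0.1666667; existence CERTIFIED by the union bound.


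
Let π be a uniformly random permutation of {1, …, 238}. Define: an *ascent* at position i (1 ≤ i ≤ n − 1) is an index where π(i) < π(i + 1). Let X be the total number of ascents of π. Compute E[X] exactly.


Write X = Σ X_I over i = 1, …, 237, with X_I the indicator of one ascent.
There are 237 indicators.
For each fixed i, the pair (π(i), π(i+1)) is a uniformly random ordered pair of distinct values from {1, …, 238}; by symmetry P[π(i) < π(i+1)] = 1/2.
By linearity: E[X] = 237 · (1/2) = (238 − 1) · (1/2) = 237/2 ≈ 118.500.

E[X] = 237/2 = 118.500.


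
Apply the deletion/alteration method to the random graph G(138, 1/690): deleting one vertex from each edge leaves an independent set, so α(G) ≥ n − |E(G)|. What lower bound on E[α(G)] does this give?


E[|E(G)|] = C(138, 2)·p = 9453 · (1/690) = 137/10.
E[α(G)] ≥ n − E[|E(G)|] = 138 − 137/10 = 1243/10.
Numerically: ≈ 124.30000.
(This is only a lower bound; the true E[α(G)] may be larger.)

E[α(G)] ≥ 1243/10 ≈ 124.30000.


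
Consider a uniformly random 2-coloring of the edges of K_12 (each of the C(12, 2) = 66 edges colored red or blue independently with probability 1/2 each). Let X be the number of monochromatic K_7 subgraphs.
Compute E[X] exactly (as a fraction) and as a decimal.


Let X = Σ_S X_S over the C(12, 7) = 792 subsets S of size 7, where X_S = 1 if the K_7 on S is monochromatic.
For a fixed S, the K_7 on S has C(7, 2) = 21 edges. P[all 21 edges red] = (1/2)^21, and likewise for blue, so P[monochromatic] = 2·(1/2)^21 = 2^{1 − 21} = 1/1048576.
Summing: E[X] = C(12, 7) · 2^{1 − 21} = 792 · 1/1048576 = 99/131072.
Numerically: E[X] ≈ 0.0008.

E[X] = C(12,7)·2^(1−C(7,2)) = 99/131072 ≈ 0.0008.


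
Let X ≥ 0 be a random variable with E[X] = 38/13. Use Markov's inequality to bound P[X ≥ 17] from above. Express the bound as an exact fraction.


μ = E[X] = 38/13, a = 17.
Markov: P[X ≥ 17] ≤ μ/a = (38/13)/17 = 38/221.
Numerically: ≈ 0.171946.
(Since a = 17 > μ = 2.923077, the bound 38/221 is < 1 and informative.)

P[X ≥ 17] ≤ 38/221 ≈ 0.171946.


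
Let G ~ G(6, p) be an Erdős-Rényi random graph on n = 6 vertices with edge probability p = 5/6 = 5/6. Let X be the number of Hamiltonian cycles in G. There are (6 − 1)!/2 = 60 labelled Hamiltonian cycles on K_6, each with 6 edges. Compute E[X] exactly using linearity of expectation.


K_6 has (6 − 1)!/2 = 60 labelled Hamiltonian cycles.
For each such Hamiltonian cycle H, let X_H = 1 if all 6 edges of H are present in G. Then P[X_H = 1] = p^{6} = (5/6)^{6} = 15625/46656.
Summing the indicators: E[X] = Σ_H E[X_H] = 60 · p^{6} = 60 · 15625/46656 = 78125/3888.
Numerically: E[X] ≈ 20.09.

E[X] = 60 · (5/6)^{6} = 78125/3888 ≈ 20.09.


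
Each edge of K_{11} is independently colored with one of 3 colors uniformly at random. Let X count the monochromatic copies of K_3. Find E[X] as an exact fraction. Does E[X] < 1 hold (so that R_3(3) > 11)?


E[X] = C(11, 3) · 3^{1 − 3} = 165 · 3^{−2} = 165/9.
As a reduced fraction: E[X] = 55/3 ≈ 18.3333.
Is E[X] < 1? NO.
Since E[X] ≥ 1, the first-moment bound is inconclusive at n = 11; it does NOT by itself certify R_3(3) > 11.

E[X] = 55/3 ≈ 18.3333; E[X] ≥ 1; first-moment method inconclusive here.


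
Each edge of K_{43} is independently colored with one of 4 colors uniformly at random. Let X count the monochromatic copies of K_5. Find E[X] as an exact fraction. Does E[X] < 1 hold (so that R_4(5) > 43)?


E[X] = C(43, 5) · 4^{1 − 10} = 962598 · 4^{−9} = 962598/262144.
As a reduced fraction: E[X] = 481299/131072 ≈ 3.672020.
Is E[X] < 1? NO.
Since E[X] ≥ 1, the first-moment bound is inconclusive at n = 43; it does NOT by itself certify R_4(5) > 43.

E[X] = 481299/131072 ≈ 3.672020; E[X] ≥ 1; first-moment method inconclusive here.


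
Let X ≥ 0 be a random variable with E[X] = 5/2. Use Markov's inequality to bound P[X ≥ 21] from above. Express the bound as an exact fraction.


μ = E[X] = 5/2, a = 21.
Markov: P[X ≥ 21] ≤ μ/a = (5/2)/21 = 5/42.
Numerically: ≈ 0.119.
(Since a = 21 > μ = 2.500, the bound 5/42 is < 1 and informative.)

P[X ≥ 21] ≤ 5/42 ≈ 0.119.


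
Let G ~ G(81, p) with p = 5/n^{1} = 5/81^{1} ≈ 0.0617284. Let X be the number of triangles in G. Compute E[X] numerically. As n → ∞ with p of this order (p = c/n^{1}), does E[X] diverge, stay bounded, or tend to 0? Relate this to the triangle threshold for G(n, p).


Number of potential triangles: C(81, 3) = 85320.
Each occurs with probability p³ ≈ (0.0617284)³ ≈ 2.35209553e-04.
By linearity: E[X] = C(81, 3)·p³ ≈ 85320 · 2.35209553e-04 ≈ 20.068079.
Here α = 1, so p = 5/n is exactly at the triangle threshold p ~ 1/n. Asymptotically E[X] → c³/6 = 5³/6 = 125/6 ≈ 20.833333, a bounded constant. In this regime the triangle count is asymptotically Poisson(c³/6).

E[X] ≈ 20.068079; in regime p = Θ(1/n^{1}) E[X] stays bounded (at the triangle threshold p ~ 1/n).


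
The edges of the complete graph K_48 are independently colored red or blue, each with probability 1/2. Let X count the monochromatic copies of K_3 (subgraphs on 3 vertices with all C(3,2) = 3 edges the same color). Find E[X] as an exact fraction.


Let X = Σ_S X_S over the C(48, 3) = 17296 subsets S of size 3, where X_S = 1 if the K_3 on S is monochromatic.
For a fixed S, the K_3 on S has C(3, 2) = 3 edges. P[all 3 edges red] = (1/2)^3, and likewise for blue, so P[monochromatic] = 2·(1/2)^3 = 2^{1 − 3} = 1/4.
By linearity: E[X] = C(48, 3) · 2^{1 − 3} = 17296 · 1/4 = 4324.
Numerically: E[X] ≈ 4324.000.

E[X] = C(48,3)·2^(1−C(3,2)) = 4324 ≈ 4324.000.


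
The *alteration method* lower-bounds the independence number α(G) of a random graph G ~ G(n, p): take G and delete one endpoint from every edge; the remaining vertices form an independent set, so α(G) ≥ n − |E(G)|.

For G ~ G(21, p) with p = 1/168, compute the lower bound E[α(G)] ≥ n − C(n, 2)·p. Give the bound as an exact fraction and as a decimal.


E[|E(G)|] = C(21, 2)·p = 210 · (1/168) = 5/4.
E[α(G)] ≥ n − E[|E(G)|] = 21 − 5/4 = 79/4.
Numerically: ≈ 19.750.
(This is only a lower bound; the true E[α(G)] may be larger.)

E[α(G)] ≥ 79/4 ≈ 19.750.


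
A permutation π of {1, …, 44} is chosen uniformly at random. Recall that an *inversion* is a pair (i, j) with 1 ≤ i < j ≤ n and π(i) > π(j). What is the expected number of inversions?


Write X = Σ X_I over the C(44, 2) = 946 pairs i < j, with X_I the indicator of one inversion.
There are 946 indicators.
For each fixed pair i < j, the values π(i) and π(j) are two distinct elements of {1, …, 44} in uniformly random order; by symmetry P[π(i) > π(j)] = 1/2.
By linearity: E[X] = 946 · (1/2) = C(44, 2) · (1/2) = 946/2 = 473 ≈ 473.00000.

E[X] = 473 = 473.00000.


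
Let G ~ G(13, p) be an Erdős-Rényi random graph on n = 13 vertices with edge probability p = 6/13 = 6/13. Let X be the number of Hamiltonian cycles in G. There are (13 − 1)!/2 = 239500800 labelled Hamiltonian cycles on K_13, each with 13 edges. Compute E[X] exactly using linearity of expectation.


K_13 has (13 − 1)!/2 = 239500800 labelled Hamiltonian cycles.
For each such Hamiltonian cycle H, let X_H = 1 if all 13 edges of H are present in G. Then P[X_H = 1] = p^{13} = (6/13)^{13} = 13060694016/302875106592253.
Summing the indicators: E[X] = Σ_H E[X_H] = 239500800 · p^{13} = 239500800 · 13060694016/302875106592253 = 3128046665387212800/302875106592253.
Numerically: E[X] ≈ 10327.8.

E[X] = 239500800 · (6/13)^{13} = 3128046665387212800/302875106592253 ≈ 10327.8.


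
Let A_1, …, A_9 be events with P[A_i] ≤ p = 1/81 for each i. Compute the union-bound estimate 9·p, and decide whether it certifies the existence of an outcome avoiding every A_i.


Union bound: P[∪_{i=1}^{9} A_i] ≤ Σ_i P[A_i] ≤ 9·p = 9·(1/81) = 1/9.
Numerically: 1/9 ≈ 0.11111.
Is 1/9 < 1? YES.
Since P[∪ A_i] ≤ 1/9 < 1, the complement has P[∩ A_i^c] ≥ 1 − 1/9 = 8/9 > 0, so some outcome avoids every A_i.

9·p = 1/9 ≈ 0.11111; existence CERTIFIED by the union bound.


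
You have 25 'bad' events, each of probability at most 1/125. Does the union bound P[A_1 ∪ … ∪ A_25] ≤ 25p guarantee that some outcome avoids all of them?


Union bound: P[∪_{i=1}^{25} A_i] ≤ Σ_i P[A_i] ≤ 25·p = 25·(1/125) = 1/5.
Numerically: 1/5 ≈ 0.2000000.
Is 1/5 < 1? YES.
Since P[∪ A_i] ≤ 1/5 < 1, the complement has P[∩ A_i^c] ≥ 1 − 1/5 = 4/5 > 0, so some outcome avoids every A_i.

25·p = 1/5 ≈ 0.2000000; existence CERTIFIED by the union bound.


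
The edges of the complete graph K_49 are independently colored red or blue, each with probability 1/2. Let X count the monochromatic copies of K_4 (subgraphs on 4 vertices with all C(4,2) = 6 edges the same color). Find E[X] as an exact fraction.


Let X = Σ_S X_S over the C(49, 4) = 211876 subsets S of size 4, where X_S = 1 if the K_4 on S is monochromatic.
For a fixed S, the K_4 on S has C(4, 2) = 6 edges. P[all 6 edges red] = (1/2)^6, and likewise for blue, so P[monochromatic] = 2·(1/2)^6 = 2^{1 − 6} = 1/32.
Summing: E[X] = C(49, 4) · 2^{1 − 6} = 211876 · 1/32 = 52969/8.
Numerically: E[X] ≈ 6621.12500.

E[X] = C(49,4)·2^(1−C(4,2)) = 52969/8 ≈ 6621.12500.


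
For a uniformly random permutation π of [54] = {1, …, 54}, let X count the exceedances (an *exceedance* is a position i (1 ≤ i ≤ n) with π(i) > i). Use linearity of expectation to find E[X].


Write X = Σ_{i=1}^{54} X_i, where X_i = 1_{π(i) > i}.
For each fixed i, π(i) is uniform over {1, …, 54} (marginal of a uniform permutation), so P[π(i) > i] = (n − i)/n. Summing: Σ_{i=1}^{54} (n − i)/n = (0 + 1 + … + 53)/54 = 54(54 − 1)/(2·54) = (54 − 1)/2.
Hence E[X] = Σ_{i=1}^{54} (54 − i)/54 = 53/2 ≈ 26.50000.

E[X] = 53/2 = 26.50000.


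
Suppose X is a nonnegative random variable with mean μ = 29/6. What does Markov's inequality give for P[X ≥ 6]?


μ = E[X] = 29/6, a = 6.
Markov: P[X ≥ 6] ≤ μ/a = (29/6)/6 = 29/36.
Numerically: ≈ 0.806.
(Since a = 6 > μ = 4.833, the bound 29/36 is < 1 and informative.)

P[X ≥ 6] ≤ 29/36 ≈ 0.806.


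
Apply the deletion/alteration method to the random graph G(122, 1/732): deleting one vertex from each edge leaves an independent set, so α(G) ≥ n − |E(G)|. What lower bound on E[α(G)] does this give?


E[|E(G)|] = C(122, 2)·p = 7381 · (1/732) = 121/12.
E[α(G)] ≥ n − E[|E(G)|] = 122 − 121/12 = 1343/12.
Numerically: ≈ 111.9167.
(This is only a lower bound; the true E[α(G)] may be larger.)

E[α(G)] ≥ 1343/12 ≈ 111.9167.


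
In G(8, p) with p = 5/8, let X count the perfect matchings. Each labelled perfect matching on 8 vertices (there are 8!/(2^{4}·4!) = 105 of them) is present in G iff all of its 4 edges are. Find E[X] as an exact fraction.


K_8 has 8!/(2^{4}·4!) = 105 labelled perfect matchings.
For each such perfect matching H, let X_H = 1 if all 4 edges of H are present in G. Then P[X_H = 1] = p^{4} = (5/8)^{4} = 625/4096.
Summing the indicators: E[X] = Σ_H E[X_H] = 105 · p^{4} = 105 · 625/4096 = 65625/4096.
Numerically: E[X] ≈ 16.02.

E[X] = 105 · (5/8)^{4} = 65625/4096 ≈ 16.02.


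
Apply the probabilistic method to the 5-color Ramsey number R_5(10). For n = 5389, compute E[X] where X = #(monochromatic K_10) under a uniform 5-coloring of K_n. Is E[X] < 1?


E[X] = C(5389, 10) · 5^{1 − 45} = 5645340767466558997768874792926 · 5^{−44} = 5645340767466558997768874792926/5684341886080801486968994140625.
As a reduced fraction: E[X] = 5645340767466558997768874792926/5684341886080801486968994140625 ≈ 0.9931389.
Is E[X] < 1? YES.
Since E[X] < 1, there exists a 5-coloring of K_{5389} with no monochromatic K_10; hence R_5(10) > 5389.

E[X] = 5645340767466558997768874792926/5684341886080801486968994140625 ≈ 0.9931389; E[X] < 1, so R_5(10) > 5389.


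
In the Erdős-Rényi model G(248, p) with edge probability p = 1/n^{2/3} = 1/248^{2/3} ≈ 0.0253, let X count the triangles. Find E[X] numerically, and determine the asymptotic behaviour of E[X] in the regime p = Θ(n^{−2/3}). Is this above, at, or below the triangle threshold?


Number of potential triangles: C(248, 3) = 2511496.
Each occurs with probability p³ ≈ (0.0253)³ ≈ 1.62591e-05.
By linearity: E[X] = C(248, 3)·p³ ≈ 2511496 · 1.62591e-05 ≈ 40.835.
Since α = 2/3 < 1, p = c/n^{2/3} ≫ 1/n is above the triangle threshold p ~ 1/n. Asymptotically E[X] ~ (c³/6)·n^{3(1−α)} = (1³/6)·n^{1} → ∞; triangles are abundant w.h.p.

E[X] ≈ 40.835; in regime p = Θ(1/n^{2/3}) E[X] diverges (above the triangle threshold p ~ 1/n).


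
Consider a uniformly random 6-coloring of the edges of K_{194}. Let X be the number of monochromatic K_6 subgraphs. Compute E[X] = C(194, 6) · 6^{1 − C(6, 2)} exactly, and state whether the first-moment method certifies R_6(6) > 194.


E[X] = C(194, 6) · 6^{1 − 15} = 68482017072 · 6^{−14} = 68482017072/78364164096.
As a reduced fraction: E[X] = 475569563/544195584 ≈ 0.87389.
Is E[X] < 1? YES.
Since E[X] < 1, there exists a 6-coloring of K_{194} with no monochromatic K_6; hence R_6(6) > 194.

E[X] = 475569563/544195584 ≈ 0.87389; E[X] < 1, so R_6(6) > 194.


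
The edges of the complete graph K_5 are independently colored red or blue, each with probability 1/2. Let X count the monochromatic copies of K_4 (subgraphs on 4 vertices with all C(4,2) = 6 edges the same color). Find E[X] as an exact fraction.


Let X = Σ_S X_S over the C(5, 4) = 5 subsets S of size 4, where X_S = 1 if the K_4 on S is monochromatic.
For a fixed S, the K_4 on S has C(4, 2) = 6 edges. P[all 6 edges red] = (1/2)^6, and likewise for blue, so P[monochromatic] = 2·(1/2)^6 = 2^{1 − 6} = 1/32.
Summing: E[X] = C(5, 4) · 2^{1 − 6} = 5 · 1/32 = 5/32.
Numerically: E[X] ≈ 0.156250.

E[X] = C(5,4)·2^(1−C(4,2)) = 5/32 ≈ 0.156250.


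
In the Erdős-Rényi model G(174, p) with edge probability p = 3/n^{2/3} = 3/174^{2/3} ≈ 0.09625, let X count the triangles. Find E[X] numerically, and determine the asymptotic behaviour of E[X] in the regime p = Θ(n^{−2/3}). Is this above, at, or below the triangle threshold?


Number of potential triangles: C(174, 3) = 862924.
Each occurs with probability p³ ≈ (0.09625)³ ≈ 8.917955e-04.
By linearity: E[X] = C(174, 3)·p³ ≈ 862924 · 8.917955e-04 ≈ 769.5517.
Since α = 2/3 < 1, p = c/n^{2/3} ≫ 1/n is above the triangle threshold p ~ 1/n. Asymptotically E[X] ~ (c³/6)·n^{3(1−α)} = (3³/6)·n^{1} → ∞; triangles are abundant w.h.p.

E[X] ≈ 769.5517; in regime p = Θ(1/n^{2/3}) E[X] diverges (above the triangle threshold p ~ 1/n).


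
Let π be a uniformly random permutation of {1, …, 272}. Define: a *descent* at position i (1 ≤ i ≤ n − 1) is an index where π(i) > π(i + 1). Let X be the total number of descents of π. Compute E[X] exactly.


Write X = Σ X_I over i = 1, …, 271, with X_I the indicator of one descent.
There are 271 indicators.
For each fixed i, the pair (π(i), π(i+1)) is a uniformly random ordered pair of distinct values from {1, …, 272}; by symmetry P[π(i) > π(i+1)] = 1/2.
By linearity: E[X] = 271 · (1/2) = (272 − 1) · (1/2) = 271/2 ≈ 135.50000.

E[X] = 271/2 = 135.50000.


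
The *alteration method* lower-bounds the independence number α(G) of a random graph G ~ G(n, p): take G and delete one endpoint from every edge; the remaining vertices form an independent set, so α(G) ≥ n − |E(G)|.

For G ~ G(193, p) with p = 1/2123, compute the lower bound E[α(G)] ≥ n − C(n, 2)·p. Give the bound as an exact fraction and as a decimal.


E[|E(G)|] = C(193, 2)·p = 18528 · (1/2123) = 96/11.
E[α(G)] ≥ n − E[|E(G)|] = 193 − 96/11 = 2027/11.
Numerically: ≈ 184.2727.
(This is only a lower bound; the true E[α(G)] may be larger.)

E[α(G)] ≥ 2027/11 ≈ 184.2727.


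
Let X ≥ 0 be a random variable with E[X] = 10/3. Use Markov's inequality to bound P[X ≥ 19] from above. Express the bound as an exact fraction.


μ = E[X] = 10/3, a = 19.
Markov: P[X ≥ 19] ≤ μ/a = (10/3)/19 = 10/57.
Numerically: ≈ 0.175439.
(Since a = 19 > μ = 3.333333, the bound 10/57 is < 1 and informative.)

P[X ≥ 19] ≤ 10/57 ≈ 0.175439.


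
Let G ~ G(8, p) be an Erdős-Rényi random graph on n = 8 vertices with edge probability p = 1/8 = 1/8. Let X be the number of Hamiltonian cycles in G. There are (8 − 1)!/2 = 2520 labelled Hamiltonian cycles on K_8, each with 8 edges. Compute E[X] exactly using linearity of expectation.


K_8 has (8 − 1)!/2 = 2520 labelled Hamiltonian cycles.
For each such Hamiltonian cycle H, let X_H = 1 if all 8 edges of H are present in G. Then P[X_H = 1] = p^{8} = (1/8)^{8} = 1/16777216.
Summing the indicators: E[X] = Σ_H E[X_H] = 2520 · p^{8} = 2520 · 1/16777216 = 315/2097152.
Numerically: E[X] ≈ 0.0001502.

E[X] = 2520 · (1/8)^{8} = 315/2097152 ≈ 0.0001502.


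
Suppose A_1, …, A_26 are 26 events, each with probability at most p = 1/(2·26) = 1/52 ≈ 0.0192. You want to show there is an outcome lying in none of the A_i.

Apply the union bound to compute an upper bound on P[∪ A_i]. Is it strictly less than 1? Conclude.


Union bound: P[∪_{i=1}^{26} A_i] ≤ Σ_i P[A_i] ≤ 26·p = 26·(1/52) = 1/2.
Numerically: 1/2 ≈ 0.5000.
Is 1/2 < 1? YES.
Since P[∪ A_i] ≤ 1/2 < 1, the complement has P[∩ A_i^c] ≥ 1 − 1/2 = 1/2 > 0, so some outcome avoids every A_i.

26·p = 1/2 ≈ 0.5000; existence CERTIFIED by the union bound.


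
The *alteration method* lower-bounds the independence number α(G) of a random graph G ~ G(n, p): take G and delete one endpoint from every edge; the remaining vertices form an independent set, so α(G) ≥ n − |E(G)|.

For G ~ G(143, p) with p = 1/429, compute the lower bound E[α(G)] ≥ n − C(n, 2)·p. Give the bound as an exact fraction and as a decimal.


E[|E(G)|] = C(143, 2)·p = 10153 · (1/429) = 71/3.
E[α(G)] ≥ n − E[|E(G)|] = 143 − 71/3 = 358/3.
Numerically: ≈ 119.3333.
(This is only a lower bound; the true E[α(G)] may be larger.)

E[α(G)] ≥ 358/3 ≈ 119.3333.


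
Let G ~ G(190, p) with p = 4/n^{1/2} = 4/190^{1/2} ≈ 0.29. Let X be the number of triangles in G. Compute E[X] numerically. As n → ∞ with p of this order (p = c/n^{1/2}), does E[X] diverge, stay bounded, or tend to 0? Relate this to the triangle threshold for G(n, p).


Number of potential triangles: C(190, 3) = 1125180.
Each occurs with probability p³ ≈ (0.29)³ ≈ 2.44371e-02.
By linearity: E[X] = C(190, 3)·p³ ≈ 1125180 · 2.44371e-02 ≈ 27496.130.
Since α = 1/2 < 1, p = c/n^{1/2} ≫ 1/n is above the triangle threshold p ~ 1/n. Asymptotically E[X] ~ (c³/6)·n^{3(1−α)} = (4³/6)·n^{1.5} → ∞; triangles are abundant w.h.p.

E[X] ≈ 27496.130; in regime p = Θ(1/n^{1/2}) E[X] diverges (above the triangle threshold p ~ 1/n).


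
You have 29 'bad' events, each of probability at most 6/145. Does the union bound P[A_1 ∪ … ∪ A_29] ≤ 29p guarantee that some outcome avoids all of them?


Union bound: P[∪_{i=1}^{29} A_i] ≤ Σ_i P[A_i] ≤ 29·p = 29·(6/145) = 6/5.
Numerically: 6/5 ≈ 1.2000.
Is 6/5 < 1? NO.
Since the bound 6/5 is ≥ 1, the union bound is uninformative here; it does NOT by itself certify existence.

29·p = 6/5 ≈ 1.2000; existence NOT certified by the union bound.


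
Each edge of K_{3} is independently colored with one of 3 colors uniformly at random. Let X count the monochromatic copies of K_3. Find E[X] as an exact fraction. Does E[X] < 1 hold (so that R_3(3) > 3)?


E[X] = C(3, 3) · 3^{1 − 3} = 1 · 3^{−2} = 1/9.
As a reduced fraction: E[X] = 1/9 ≈ 0.1111.
Is E[X] < 1? YES.
Since E[X] < 1, there exists a 3-coloring of K_{3} with no monochromatic K_3; hence R_3(3) > 3.

E[X] = 1/9 ≈ 0.1111; E[X] < 1, so R_3(3) > 3.


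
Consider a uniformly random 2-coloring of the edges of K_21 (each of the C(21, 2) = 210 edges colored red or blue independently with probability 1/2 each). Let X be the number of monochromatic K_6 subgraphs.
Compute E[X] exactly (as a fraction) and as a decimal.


Let X = Σ_S X_S over the C(21, 6) = 54264 subsets S of size 6, where X_S = 1 if the K_6 on S is monochromatic.
For a fixed S, the K_6 on S has C(6, 2) = 15 edges. P[all 15 edges red] = (1/2)^15, and likewise for blue, so P[monochromatic] = 2·(1/2)^15 = 2^{1 − 15} = 1/16384.
Summing: E[X] = C(21, 6) · 2^{1 − 15} = 54264 · 1/16384 = 6783/2048.
Numerically: E[X] ≈ 3.31201.

E[X] = C(21,6)·2^(1−C(6,2)) = 6783/2048 ≈ 3.31201.


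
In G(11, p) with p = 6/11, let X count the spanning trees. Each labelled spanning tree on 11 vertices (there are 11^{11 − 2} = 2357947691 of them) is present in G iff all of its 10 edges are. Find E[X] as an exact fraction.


K_11 has 11^{11 − 2} = 2357947691 labelled spanning trees.
For each such spanning tree H, let X_H = 1 if all 10 edges of H are present in G. Then P[X_H = 1] = p^{10} = (6/11)^{10} = 60466176/25937424601.
By linearity: E[X] = Σ_H E[X_H] = 2357947691 · p^{10} = 2357947691 · 60466176/25937424601 = 60466176/11.
Numerically: E[X] ≈ 5.4969e+06.

E[X] = 2357947691 · (6/11)^{10} = 60466176/11 ≈ 5.4969e+06.


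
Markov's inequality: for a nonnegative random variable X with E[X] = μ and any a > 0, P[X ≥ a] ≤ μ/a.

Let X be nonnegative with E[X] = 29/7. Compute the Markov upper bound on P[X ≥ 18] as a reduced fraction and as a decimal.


μ = E[X] = 29/7, a = 18.
Markov: P[X ≥ 18] ≤ μ/a = (29/7)/18 = 29/126.
Numerically: ≈ 0.23016.
(Since a = 18 > μ = 4.14286, the bound 29/126 is < 1 and informative.)

P[X ≥ 18] ≤ 29/126 ≈ 0.23016.


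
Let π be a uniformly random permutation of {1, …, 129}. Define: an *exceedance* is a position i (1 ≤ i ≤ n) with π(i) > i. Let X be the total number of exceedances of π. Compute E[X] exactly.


Write X = Σ_{i=1}^{129} X_i, where X_i = 1_{π(i) > i}.
For each fixed i, π(i) is uniform over {1, …, 129} (marginal of a uniform permutation), so P[π(i) > i] = (n − i)/n. Summing: Σ_{i=1}^{129} (n − i)/n = (0 + 1 + … + 128)/129 = 129(129 − 1)/(2·129) = (129 − 1)/2.
Hence E[X] = Σ_{i=1}^{129} (129 − i)/129 = 64 ≈ 64.000.

E[X] = 64 = 64.000.


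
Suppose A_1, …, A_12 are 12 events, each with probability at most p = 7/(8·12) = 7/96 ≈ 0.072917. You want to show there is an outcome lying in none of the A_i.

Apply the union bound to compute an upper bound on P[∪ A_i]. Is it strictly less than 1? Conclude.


Union bound: P[∪_{i=1}^{12} A_i] ≤ Σ_i P[A_i] ≤ 12·p = 12·(7/96) = 7/8.
Numerically: 7/8 ≈ 0.875000.
Is 7/8 < 1? YES.
Since P[∪ A_i] ≤ 7/8 < 1, the complement has P[∩ A_i^c] ≥ 1 − 7/8 = 1/8 > 0, so some outcome avoids every A_i.

12·p = 7/8 ≈ 0.875000; existence CERTIFIED by the union bound.


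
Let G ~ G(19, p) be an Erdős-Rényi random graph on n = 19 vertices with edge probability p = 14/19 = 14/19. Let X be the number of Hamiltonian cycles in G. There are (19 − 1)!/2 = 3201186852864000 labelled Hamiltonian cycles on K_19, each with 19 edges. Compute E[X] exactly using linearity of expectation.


K_19 has (19 − 1)!/2 = 3201186852864000 labelled Hamiltonian cycles.
For each such Hamiltonian cycle H, let X_H = 1 if all 19 edges of H are present in G. Then P[X_H = 1] = p^{19} = (14/19)^{19} = 5976303958948914397184/1978419655660313589123979.
Summing the indicators: E[X] = Σ_H E[X_H] = 3201186852864000 · p^{19} = 3201186852864000 · 5976303958948914397184/1978419655660313589123979 = 19131265662106339128470788663934976000/1978419655660313589123979.
Numerically: E[X] ≈ 9.67e+12.

E[X] = 3201186852864000 · (14/19)^{19} = 19131265662106339128470788663934976000/1978419655660313589123979 ≈ 9.67e+12.


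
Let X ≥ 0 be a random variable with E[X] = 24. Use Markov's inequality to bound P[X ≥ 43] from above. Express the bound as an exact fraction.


μ = E[X] = 24, a = 43.
Markov: P[X ≥ 43] ≤ μ/a = (24)/43 = 24/43.
Numerically: ≈ 0.55814.
(Since a = 43 > μ = 24.00000, the bound 24/43 is < 1 and informative.)

P[X ≥ 43] ≤ 24/43 ≈ 0.55814.


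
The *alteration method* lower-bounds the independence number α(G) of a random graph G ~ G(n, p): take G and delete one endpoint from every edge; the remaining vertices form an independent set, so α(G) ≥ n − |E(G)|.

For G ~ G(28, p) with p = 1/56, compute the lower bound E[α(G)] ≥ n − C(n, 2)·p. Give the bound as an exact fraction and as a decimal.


E[|E(G)|] = C(28, 2)·p = 378 · (1/56) = 27/4.
E[α(G)] ≥ n − E[|E(G)|] = 28 − 27/4 = 85/4.
Numerically: ≈ 21.25000.
(This is only a lower bound; the true E[α(G)] may be larger.)

E[α(G)] ≥ 85/4 ≈ 21.25000.


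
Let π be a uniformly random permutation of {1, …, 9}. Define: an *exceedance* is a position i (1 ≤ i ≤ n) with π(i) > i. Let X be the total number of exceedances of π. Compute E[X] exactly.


Write X = Σ_{i=1}^{9} X_i, where X_i = 1_{π(i) > i}.
For each fixed i, π(i) is uniform over {1, …, 9} (marginal of a uniform permutation), so P[π(i) > i] = (n − i)/n. Summing: Σ_{i=1}^{9} (n − i)/n = (0 + 1 + … + 8)/9 = 9(9 − 1)/(2·9) = (9 − 1)/2.
Hence E[X] = Σ_{i=1}^{9} (9 − i)/9 = 4 ≈ 4.000000.

E[X] = 4 = 4.000000.


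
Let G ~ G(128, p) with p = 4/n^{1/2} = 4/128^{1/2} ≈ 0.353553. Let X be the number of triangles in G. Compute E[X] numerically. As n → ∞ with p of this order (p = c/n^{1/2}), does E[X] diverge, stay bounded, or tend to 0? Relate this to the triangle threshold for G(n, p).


Number of potential triangles: C(128, 3) = 341376.
Each occurs with probability p³ ≈ (0.353553)³ ≈ 4.41941738e-02.
By linearity: E[X] = C(128, 3)·p³ ≈ 341376 · 4.41941738e-02 ≈ 15086.830283.
Since α = 1/2 < 1, p = c/n^{1/2} ≫ 1/n is above the triangle threshold p ~ 1/n. Asymptotically E[X] ~ (c³/6)·n^{3(1−α)} = (4³/6)·n^{1.5} → ∞; triangles are abundant w.h.p.

E[X] ≈ 15086.830283; in regime p = Θ(1/n^{1/2}) E[X] diverges (above the triangle threshold p ~ 1/n).


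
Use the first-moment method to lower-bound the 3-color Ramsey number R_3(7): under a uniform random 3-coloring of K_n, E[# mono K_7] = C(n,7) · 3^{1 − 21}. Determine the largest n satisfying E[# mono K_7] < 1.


We need C(n, 7) · 3^{1 − 21} < 1, i.e. C(n, 7) < 3^{21 − 1} = 3486784401.
Check values of n near the boundary:
  n = 78: C(78, 7) = 2641902120; 2641902120 < 3486784401? YES
  n = 79: C(79, 7) = 2898753715; 2898753715 < 3486784401? YES
  n = 80: C(80, 7) = 3176716400; 3176716400 < 3486784401? YES
  n = 81: C(81, 7) = 3477216600; 3477216600 < 3486784401? YES
  n = 82: C(82, 7) = 3801756816; 3801756816 < 3486784401? NO
The largest n with C(n, 7) < 3486784401 is n = 81 (where E[X] = 42928600/43046721 ≈ 0.997). Hence R_3(7) > 81, i.e. R_3(7) ≥ 82.

Largest n = 81; hence R_3(7) > 81.


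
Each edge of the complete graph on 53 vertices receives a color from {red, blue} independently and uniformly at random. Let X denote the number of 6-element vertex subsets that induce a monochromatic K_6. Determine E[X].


Let X = Σ_S X_S over the C(53, 6) = 22957480 subsets S of size 6, where X_S = 1 if the K_6 on S is monochromatic.
For a fixed S, the K_6 on S has C(6, 2) = 15 edges. P[all 15 edges red] = (1/2)^15, and likewise for blue, so P[monochromatic] = 2·(1/2)^15 = 2^{1 − 15} = 1/16384.
Summing: E[X] = C(53, 6) · 2^{1 − 15} = 22957480 · 1/16384 = 2869685/2048.
Numerically: E[X] ≈ 1401.2134.

E[X] = C(53,6)·2^(1−C(6,2)) = 2869685/2048 ≈ 1401.2134.


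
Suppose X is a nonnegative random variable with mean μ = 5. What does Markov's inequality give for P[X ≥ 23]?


μ = E[X] = 5, a = 23.
Markov: P[X ≥ 23] ≤ μ/a = (5)/23 = 5/23.
Numerically: ≈ 0.217.
(Since a = 23 > μ = 5.000, the bound 5/23 is < 1 and informative.)

P[X ≥ 23] ≤ 5/23 ≈ 0.217.


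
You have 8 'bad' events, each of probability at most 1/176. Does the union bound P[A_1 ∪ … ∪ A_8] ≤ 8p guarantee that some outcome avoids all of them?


Union bound: P[∪_{i=1}^{8} A_i] ≤ Σ_i P[A_i] ≤ 8·p = 8·(1/176) = 1/22.
Numerically: 1/22 ≈ 0.0454545.
Is 1/22 < 1? YES.
Since P[∪ A_i] ≤ 1/22 < 1, the complement has P[∩ A_i^c] ≥ 1 − 1/22 = 21/22 > 0, so some outcome avoids every A_i.

8·p = 1/22 ≈ 0.0454545; existence CERTIFIED by the union bound.


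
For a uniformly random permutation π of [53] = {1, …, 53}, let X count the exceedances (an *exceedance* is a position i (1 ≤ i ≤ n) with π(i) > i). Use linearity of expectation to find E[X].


Write X = Σ_{i=1}^{53} X_i, where X_i = 1_{π(i) > i}.
For each fixed i, π(i) is uniform over {1, …, 53} (marginal of a uniform permutation), so P[π(i) > i] = (n − i)/n. Summing: Σ_{i=1}^{53} (n − i)/n = (0 + 1 + … + 52)/53 = 53(53 − 1)/(2·53) = (53 − 1)/2.
Hence E[X] = Σ_{i=1}^{53} (53 − i)/53 = 26 ≈ 26.000000.

E[X] = 26 = 26.000000.


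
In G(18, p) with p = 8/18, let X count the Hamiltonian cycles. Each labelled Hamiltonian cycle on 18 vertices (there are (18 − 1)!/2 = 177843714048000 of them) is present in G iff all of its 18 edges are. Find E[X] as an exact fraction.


K_18 has (18 − 1)!/2 = 177843714048000 labelled Hamiltonian cycles.
For each such Hamiltonian cycle H, let X_H = 1 if all 18 edges of H are present in G. Then P[X_H = 1] = p^{18} = (4/9)^{18} = 68719476736/150094635296999121.
By linearity: E[X] = Σ_H E[X_H] = 177843714048000 · p^{18} = 177843714048000 · 68719476736/150094635296999121 = 16764508875398316032000/205891132094649.
Numerically: E[X] ≈ 8.142e+07.

E[X] = 177843714048000 · (4/9)^{18} = 16764508875398316032000/205891132094649 ≈ 8.142e+07.


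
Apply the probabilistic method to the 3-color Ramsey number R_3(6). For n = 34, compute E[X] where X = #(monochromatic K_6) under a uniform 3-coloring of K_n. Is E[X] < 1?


E[X] = C(34, 6) · 3^{1 − 15} = 1344904 · 3^{−14} = 1344904/4782969.
As a reduced fraction: E[X] = 1344904/4782969 ≈ 0.281.
Is E[X] < 1? YES.
Since E[X] < 1, there exists a 3-coloring of K_{34} with no monochromatic K_6; hence R_3(6) > 34.

E[X] = 1344904/4782969 ≈ 0.281; E[X] < 1, so R_3(6) > 34.


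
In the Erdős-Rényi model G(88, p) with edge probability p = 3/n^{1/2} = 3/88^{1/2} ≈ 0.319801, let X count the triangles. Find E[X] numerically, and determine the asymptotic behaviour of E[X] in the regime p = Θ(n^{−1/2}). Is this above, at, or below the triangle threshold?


Number of potential triangles: C(88, 3) = 109736.
Each occurs with probability p³ ≈ (0.319801)³ ≈ 3.27069281e-02.
By linearity: E[X] = C(88, 3)·p³ ≈ 109736 · 3.27069281e-02 ≈ 3589.127459.
Since α = 1/2 < 1, p = c/n^{1/2} ≫ 1/n is above the triangle threshold p ~ 1/n. Asymptotically E[X] ~ (c³/6)·n^{3(1−α)} = (3³/6)·n^{1.5} → ∞; triangles are abundant w.h.p.

E[X] ≈ 3589.127459; in regime p = Θ(1/n^{1/2}) E[X] diverges (above the triangle threshold p ~ 1/n).


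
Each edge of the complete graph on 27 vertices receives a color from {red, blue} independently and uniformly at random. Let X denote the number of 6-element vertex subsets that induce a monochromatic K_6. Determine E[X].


Let X = Σ_S X_S over the C(27, 6) = 296010 subsets S of size 6, where X_S = 1 if the K_6 on S is monochromatic.
For a fixed S, the K_6 on S has C(6, 2) = 15 edges. P[all 15 edges red] = (1/2)^15, and likewise for blue, so P[monochromatic] = 2·(1/2)^15 = 2^{1 − 15} = 1/16384.
Summing: E[X] = C(27, 6) · 2^{1 − 15} = 296010 · 1/16384 = 148005/8192.
Numerically: E[X] ≈ 18.0670.

E[X] = C(27,6)·2^(1−C(6,2)) = 148005/8192 ≈ 18.0670.
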